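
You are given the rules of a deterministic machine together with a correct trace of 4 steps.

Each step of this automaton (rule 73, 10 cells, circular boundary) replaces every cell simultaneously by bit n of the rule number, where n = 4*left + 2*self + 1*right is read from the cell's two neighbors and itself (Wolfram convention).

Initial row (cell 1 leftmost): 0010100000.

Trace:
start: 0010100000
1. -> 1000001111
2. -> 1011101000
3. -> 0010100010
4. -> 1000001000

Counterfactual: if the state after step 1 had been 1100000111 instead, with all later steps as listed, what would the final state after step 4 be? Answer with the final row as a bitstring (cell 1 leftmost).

0100000100

state after step 1 := 1100000111
2. -> 0101110100
3. -> 0001010001
4. -> 0100000100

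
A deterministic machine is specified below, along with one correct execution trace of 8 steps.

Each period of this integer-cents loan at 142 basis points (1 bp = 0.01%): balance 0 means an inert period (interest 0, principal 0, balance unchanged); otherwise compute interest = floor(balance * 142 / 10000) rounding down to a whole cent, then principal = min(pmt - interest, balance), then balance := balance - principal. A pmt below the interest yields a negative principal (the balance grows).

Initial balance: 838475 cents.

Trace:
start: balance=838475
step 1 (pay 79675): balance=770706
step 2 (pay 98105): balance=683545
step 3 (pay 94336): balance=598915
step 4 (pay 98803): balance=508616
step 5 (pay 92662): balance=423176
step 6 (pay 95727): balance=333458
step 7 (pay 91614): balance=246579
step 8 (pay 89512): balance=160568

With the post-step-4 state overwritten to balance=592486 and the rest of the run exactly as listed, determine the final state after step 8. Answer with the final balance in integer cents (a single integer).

state after step 4 := balance=592486
step 5 (pay 92662): balance=508237
step 6 (pay 95727): balance=419726
step 7 (pay 91614): balance=334072
step 8 (pay 89512): balance=249303

249303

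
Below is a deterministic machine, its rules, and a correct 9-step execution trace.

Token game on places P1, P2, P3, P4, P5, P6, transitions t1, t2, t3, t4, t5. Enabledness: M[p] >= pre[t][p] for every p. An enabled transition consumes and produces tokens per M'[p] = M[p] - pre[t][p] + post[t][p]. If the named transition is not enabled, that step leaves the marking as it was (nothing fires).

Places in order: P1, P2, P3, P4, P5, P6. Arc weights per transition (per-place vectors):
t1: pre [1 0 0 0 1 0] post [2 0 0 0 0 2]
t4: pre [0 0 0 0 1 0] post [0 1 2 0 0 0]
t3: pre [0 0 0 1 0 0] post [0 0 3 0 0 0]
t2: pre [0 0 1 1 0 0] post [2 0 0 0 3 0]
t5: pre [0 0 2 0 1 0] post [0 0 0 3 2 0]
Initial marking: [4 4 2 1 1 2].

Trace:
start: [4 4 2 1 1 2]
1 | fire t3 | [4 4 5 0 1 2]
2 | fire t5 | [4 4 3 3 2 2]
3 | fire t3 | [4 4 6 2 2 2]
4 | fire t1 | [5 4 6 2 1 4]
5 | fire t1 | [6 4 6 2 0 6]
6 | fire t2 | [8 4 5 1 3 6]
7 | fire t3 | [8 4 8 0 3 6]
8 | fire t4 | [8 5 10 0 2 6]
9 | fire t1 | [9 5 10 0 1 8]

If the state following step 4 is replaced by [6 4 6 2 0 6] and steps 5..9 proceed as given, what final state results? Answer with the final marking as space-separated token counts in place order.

9 5 10 0 1 8

state after step 4 := [6 4 6 2 0 6]
5 | fire t1 | [6 4 6 2 0 6]
6 | fire t2 | [8 4 5 1 3 6]
7 | fire t3 | [8 4 8 0 3 6]
8 | fire t4 | [8 5 10 0 2 6]
9 | fire t1 | [9 5 10 0 1 8]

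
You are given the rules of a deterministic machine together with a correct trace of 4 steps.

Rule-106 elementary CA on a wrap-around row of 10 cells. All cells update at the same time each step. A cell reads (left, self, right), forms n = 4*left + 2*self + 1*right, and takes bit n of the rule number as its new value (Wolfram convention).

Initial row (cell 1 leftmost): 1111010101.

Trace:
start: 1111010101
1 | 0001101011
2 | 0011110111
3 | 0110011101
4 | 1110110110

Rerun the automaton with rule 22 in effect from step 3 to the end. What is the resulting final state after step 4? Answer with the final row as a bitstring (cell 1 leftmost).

0010000001

(re-executing steps 3..4 under rule 22; state before step 3: 0011110111)
3 | 1100000000
4 | 0010000001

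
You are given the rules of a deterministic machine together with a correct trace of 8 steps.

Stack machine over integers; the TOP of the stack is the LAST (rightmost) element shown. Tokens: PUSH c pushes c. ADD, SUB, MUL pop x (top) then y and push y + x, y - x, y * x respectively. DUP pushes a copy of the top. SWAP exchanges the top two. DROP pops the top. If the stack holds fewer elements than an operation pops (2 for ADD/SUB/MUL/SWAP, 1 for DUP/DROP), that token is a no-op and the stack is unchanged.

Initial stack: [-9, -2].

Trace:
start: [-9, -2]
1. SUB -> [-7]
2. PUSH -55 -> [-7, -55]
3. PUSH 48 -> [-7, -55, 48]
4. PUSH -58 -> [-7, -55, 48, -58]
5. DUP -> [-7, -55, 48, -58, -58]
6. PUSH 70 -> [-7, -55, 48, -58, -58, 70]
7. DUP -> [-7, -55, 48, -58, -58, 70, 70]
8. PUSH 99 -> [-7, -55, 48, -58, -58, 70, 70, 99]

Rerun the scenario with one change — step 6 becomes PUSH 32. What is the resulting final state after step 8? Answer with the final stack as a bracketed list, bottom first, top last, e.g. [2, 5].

[-7, -55, 48, -58, -58, 32, 32, 99]

(re-executing from step 6 with the substitution; state before step 6: [-7, -55, 48, -58, -58])
6. PUSH 32 -> [-7, -55, 48, -58, -58, 32]
7. DUP -> [-7, -55, 48, -58, -58, 32, 32]
8. PUSH 99 -> [-7, -55, 48, -58, -58, 32, 32, 99]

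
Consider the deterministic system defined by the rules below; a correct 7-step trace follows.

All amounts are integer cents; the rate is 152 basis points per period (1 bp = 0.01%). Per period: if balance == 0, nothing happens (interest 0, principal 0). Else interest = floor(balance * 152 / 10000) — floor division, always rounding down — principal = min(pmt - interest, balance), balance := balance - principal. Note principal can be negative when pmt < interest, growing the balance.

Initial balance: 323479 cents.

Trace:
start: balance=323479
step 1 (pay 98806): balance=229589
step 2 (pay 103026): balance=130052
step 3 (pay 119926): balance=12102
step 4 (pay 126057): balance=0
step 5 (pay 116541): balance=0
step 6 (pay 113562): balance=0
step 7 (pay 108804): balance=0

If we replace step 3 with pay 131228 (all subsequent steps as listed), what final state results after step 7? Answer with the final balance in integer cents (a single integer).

(re-executing from step 3 with the substitution; state before step 3: balance=130052)
step 3 (pay 131228): balance=800
step 4 (pay 126057): balance=0
step 5 (pay 116541): balance=0
step 6 (pay 113562): balance=0
step 7 (pay 108804): balance=0

0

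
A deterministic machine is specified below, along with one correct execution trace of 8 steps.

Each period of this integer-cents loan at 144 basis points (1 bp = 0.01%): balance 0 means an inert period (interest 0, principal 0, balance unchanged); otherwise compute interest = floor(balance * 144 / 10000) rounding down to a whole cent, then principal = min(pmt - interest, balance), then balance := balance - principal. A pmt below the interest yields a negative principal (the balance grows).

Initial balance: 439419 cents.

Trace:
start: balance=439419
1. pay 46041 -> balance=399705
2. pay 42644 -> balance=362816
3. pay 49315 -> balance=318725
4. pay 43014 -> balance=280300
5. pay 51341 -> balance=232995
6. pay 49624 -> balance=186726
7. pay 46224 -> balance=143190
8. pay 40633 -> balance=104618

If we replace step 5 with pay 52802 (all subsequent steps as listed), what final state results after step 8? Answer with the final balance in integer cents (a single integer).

(re-executing from step 5 with the substitution; state before step 5: balance=280300)
5. pay 52802 -> balance=231534
6. pay 49624 -> balance=185244
7. pay 46224 -> balance=141687
8. pay 40633 -> balance=103094

103094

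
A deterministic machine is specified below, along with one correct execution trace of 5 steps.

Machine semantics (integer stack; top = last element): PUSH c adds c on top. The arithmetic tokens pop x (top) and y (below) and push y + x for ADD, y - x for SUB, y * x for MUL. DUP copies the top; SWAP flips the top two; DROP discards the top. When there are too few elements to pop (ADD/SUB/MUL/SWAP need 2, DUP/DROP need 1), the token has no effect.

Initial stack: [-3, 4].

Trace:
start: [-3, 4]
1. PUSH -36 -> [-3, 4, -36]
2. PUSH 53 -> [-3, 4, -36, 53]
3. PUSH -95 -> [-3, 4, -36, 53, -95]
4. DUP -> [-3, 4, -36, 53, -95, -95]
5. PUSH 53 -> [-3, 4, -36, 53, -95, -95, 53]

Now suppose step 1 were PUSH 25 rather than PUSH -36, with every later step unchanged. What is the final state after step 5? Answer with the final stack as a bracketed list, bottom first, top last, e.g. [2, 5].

[-3, 4, 25, 53, -95, -95, 53]

(re-executing from step 1 with the substitution; state before step 1: [-3, 4])
1. PUSH 25 -> [-3, 4, 25]
2. PUSH 53 -> [-3, 4, 25, 53]
3. PUSH -95 -> [-3, 4, 25, 53, -95]
4. DUP -> [-3, 4, 25, 53, -95, -95]
5. PUSH 53 -> [-3, 4, 25, 53, -95, -95, 53]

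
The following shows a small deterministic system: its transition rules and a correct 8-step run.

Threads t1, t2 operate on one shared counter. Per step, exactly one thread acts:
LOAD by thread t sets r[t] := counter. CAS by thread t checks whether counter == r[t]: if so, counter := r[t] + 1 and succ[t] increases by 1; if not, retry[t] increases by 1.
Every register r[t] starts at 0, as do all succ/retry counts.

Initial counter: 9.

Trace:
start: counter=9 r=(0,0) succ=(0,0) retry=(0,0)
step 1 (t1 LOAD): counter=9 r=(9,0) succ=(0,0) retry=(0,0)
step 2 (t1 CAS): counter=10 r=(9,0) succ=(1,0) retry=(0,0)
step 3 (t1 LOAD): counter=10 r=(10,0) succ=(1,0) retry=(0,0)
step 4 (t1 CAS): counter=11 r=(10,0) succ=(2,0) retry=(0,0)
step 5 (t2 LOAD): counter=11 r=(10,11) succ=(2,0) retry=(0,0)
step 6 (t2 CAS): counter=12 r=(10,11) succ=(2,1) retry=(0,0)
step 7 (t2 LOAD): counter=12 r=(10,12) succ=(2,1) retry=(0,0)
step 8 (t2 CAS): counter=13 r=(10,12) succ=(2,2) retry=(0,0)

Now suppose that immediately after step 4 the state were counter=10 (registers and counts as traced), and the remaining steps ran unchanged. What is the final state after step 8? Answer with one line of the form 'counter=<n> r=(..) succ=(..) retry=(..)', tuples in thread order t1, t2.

state after step 4 := counter=10 r=(10,0) succ=(2,0) retry=(0,0)
step 5 (t2 LOAD): counter=10 r=(10,10) succ=(2,0) retry=(0,0)
step 6 (t2 CAS): counter=11 r=(10,10) succ=(2,1) retry=(0,0)
step 7 (t2 LOAD): counter=11 r=(10,11) succ=(2,1) retry=(0,0)
step 8 (t2 CAS): counter=12 r=(10,11) succ=(2,2) retry=(0,0)

counter=12 r=(10,11) succ=(2,2) retry=(0,0)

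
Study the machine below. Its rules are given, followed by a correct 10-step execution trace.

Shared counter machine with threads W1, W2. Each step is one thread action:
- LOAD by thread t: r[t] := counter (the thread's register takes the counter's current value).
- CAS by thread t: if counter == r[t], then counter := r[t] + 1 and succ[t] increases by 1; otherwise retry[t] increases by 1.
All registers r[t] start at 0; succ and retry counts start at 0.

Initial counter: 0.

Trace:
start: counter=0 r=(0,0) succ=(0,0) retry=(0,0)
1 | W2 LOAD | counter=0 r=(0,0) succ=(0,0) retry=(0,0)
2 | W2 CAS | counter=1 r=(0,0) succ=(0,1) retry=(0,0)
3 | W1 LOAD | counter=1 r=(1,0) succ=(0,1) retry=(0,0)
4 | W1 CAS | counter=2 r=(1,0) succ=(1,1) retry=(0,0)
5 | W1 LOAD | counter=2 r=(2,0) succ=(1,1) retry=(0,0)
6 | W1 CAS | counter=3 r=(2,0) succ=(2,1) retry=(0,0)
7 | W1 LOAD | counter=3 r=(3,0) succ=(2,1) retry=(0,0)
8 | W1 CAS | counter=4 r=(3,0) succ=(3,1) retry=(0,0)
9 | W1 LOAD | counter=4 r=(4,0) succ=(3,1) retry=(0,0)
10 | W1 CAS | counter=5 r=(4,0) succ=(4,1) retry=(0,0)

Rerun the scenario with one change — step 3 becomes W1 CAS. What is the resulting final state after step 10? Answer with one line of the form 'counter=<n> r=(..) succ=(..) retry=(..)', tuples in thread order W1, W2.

(re-executing from step 3 with the substitution; state before step 3: counter=1 r=(0,0) succ=(0,1) retry=(0,0))
3 | W1 CAS | counter=1 r=(0,0) succ=(0,1) retry=(1,0)
4 | W1 CAS | counter=1 r=(0,0) succ=(0,1) retry=(2,0)
5 | W1 LOAD | counter=1 r=(1,0) succ=(0,1) retry=(2,0)
6 | W1 CAS | counter=2 r=(1,0) succ=(1,1) retry=(2,0)
7 | W1 LOAD | counter=2 r=(2,0) succ=(1,1) retry=(2,0)
8 | W1 CAS | counter=3 r=(2,0) succ=(2,1) retry=(2,0)
9 | W1 LOAD | counter=3 r=(3,0) succ=(2,1) retry=(2,0)
10 | W1 CAS | counter=4 r=(3,0) succ=(3,1) retry=(2,0)

counter=4 r=(3,0) succ=(3,1) retry=(2,0)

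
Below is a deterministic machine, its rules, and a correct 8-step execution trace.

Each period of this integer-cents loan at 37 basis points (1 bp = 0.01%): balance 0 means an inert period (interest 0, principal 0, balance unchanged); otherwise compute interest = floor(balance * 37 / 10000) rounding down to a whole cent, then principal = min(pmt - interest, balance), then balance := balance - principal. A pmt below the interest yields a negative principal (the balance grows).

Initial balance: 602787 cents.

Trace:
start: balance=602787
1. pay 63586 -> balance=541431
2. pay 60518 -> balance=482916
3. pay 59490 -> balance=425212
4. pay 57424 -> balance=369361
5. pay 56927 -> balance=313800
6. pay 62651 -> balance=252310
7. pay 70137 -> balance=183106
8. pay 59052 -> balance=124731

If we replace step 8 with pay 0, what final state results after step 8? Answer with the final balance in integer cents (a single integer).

(re-executing from step 8 with the substitution; state before step 8: balance=183106)
8. pay 0 -> balance=183783

183783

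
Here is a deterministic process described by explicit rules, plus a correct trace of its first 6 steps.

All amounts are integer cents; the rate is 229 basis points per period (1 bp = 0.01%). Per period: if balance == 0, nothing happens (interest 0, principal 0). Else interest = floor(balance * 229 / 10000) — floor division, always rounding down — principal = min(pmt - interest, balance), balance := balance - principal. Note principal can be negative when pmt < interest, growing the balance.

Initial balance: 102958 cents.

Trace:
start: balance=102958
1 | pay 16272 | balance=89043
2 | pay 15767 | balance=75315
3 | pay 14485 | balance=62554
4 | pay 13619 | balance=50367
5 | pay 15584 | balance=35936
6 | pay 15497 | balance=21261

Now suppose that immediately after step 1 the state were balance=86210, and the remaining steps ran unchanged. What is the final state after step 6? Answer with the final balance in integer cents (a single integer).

18088

state after step 1 := balance=86210
2 | pay 15767 | balance=72417
3 | pay 14485 | balance=59590
4 | pay 13619 | balance=47335
5 | pay 15584 | balance=32834
6 | pay 15497 | balance=18088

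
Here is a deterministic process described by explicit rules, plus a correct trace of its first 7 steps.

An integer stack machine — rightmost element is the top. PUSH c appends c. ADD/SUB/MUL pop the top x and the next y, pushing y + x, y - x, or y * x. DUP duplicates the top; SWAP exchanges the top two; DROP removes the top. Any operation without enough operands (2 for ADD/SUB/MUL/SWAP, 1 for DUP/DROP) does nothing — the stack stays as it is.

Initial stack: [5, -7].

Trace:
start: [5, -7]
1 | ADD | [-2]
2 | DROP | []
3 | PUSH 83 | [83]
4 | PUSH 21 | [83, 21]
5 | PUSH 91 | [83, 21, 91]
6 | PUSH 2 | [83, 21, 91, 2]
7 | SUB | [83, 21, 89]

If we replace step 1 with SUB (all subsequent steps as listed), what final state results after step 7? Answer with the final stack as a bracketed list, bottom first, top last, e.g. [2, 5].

[83, 21, 89]

(re-executing from step 1 with the substitution; state before step 1: [5, -7])
1 | SUB | [12]
2 | DROP | []
3 | PUSH 83 | [83]
4 | PUSH 21 | [83, 21]
5 | PUSH 91 | [83, 21, 91]
6 | PUSH 2 | [83, 21, 91, 2]
7 | SUB | [83, 21, 89]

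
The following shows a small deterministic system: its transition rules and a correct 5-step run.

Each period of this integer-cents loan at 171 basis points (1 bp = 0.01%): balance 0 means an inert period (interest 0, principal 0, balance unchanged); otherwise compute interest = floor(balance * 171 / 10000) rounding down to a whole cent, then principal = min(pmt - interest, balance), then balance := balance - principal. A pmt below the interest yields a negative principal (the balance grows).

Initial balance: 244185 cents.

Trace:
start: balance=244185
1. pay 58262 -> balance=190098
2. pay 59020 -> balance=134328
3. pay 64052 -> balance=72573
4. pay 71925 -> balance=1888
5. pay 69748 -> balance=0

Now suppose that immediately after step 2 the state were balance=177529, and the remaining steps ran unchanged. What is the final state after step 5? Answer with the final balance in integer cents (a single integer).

state after step 2 := balance=177529
3. pay 64052 -> balance=116512
4. pay 71925 -> balance=46579
5. pay 69748 -> balance=0

0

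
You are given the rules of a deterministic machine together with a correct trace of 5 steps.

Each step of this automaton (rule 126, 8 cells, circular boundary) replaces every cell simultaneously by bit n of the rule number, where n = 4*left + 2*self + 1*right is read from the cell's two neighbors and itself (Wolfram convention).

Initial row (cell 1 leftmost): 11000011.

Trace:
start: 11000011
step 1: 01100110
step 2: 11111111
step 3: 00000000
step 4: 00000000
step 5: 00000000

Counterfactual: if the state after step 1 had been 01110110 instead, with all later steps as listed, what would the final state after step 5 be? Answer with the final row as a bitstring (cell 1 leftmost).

state after step 1 := 01110110
step 2: 11011111
step 3: 01110000
step 4: 11011000
step 5: 11111101

11111101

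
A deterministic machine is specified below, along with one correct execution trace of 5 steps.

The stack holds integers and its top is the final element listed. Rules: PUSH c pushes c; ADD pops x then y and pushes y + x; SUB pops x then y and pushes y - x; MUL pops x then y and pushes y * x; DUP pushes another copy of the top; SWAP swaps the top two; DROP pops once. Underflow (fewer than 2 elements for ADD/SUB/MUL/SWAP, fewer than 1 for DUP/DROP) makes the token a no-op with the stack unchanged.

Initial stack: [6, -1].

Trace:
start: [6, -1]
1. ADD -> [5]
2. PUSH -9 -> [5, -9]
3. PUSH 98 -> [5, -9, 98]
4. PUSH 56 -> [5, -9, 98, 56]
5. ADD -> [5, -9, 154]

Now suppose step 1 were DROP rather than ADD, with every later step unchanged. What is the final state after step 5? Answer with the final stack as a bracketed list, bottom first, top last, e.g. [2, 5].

[6, -9, 154]

(re-executing from step 1 with the substitution; state before step 1: [6, -1])
1. DROP -> [6]
2. PUSH -9 -> [6, -9]
3. PUSH 98 -> [6, -9, 98]
4. PUSH 56 -> [6, -9, 98, 56]
5. ADD -> [6, -9, 154]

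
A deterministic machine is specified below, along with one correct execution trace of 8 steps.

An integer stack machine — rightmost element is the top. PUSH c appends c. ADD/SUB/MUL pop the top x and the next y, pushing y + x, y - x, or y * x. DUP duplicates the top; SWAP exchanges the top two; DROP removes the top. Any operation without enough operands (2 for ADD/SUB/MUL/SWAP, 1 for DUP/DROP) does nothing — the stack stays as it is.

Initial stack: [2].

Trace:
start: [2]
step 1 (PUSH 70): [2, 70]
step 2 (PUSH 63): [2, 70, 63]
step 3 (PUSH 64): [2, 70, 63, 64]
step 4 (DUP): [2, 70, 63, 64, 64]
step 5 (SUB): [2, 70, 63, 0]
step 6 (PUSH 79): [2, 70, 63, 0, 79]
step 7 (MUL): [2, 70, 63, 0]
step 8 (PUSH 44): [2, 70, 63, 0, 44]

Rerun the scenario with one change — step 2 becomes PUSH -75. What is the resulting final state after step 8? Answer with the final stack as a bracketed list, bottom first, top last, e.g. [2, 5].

(re-executing from step 2 with the substitution; state before step 2: [2, 70])
step 2 (PUSH -75): [2, 70, -75]
step 3 (PUSH 64): [2, 70, -75, 64]
step 4 (DUP): [2, 70, -75, 64, 64]
step 5 (SUB): [2, 70, -75, 0]
step 6 (PUSH 79): [2, 70, -75, 0, 79]
step 7 (MUL): [2, 70, -75, 0]
step 8 (PUSH 44): [2, 70, -75, 0, 44]

[2, 70, -75, 0, 44]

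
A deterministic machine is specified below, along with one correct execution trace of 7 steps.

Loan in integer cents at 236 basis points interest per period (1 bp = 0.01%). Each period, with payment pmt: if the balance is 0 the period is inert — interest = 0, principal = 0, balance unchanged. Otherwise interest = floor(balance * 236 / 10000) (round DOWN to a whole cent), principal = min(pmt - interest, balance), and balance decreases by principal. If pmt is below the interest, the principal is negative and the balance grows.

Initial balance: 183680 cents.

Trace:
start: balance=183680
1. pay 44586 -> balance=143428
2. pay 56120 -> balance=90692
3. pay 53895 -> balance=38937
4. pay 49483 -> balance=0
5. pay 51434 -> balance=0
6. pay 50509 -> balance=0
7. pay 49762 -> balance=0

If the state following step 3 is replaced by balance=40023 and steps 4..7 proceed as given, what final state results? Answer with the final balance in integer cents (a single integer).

state after step 3 := balance=40023
4. pay 49483 -> balance=0
5. pay 51434 -> balance=0
6. pay 50509 -> balance=0
7. pay 49762 -> balance=0

0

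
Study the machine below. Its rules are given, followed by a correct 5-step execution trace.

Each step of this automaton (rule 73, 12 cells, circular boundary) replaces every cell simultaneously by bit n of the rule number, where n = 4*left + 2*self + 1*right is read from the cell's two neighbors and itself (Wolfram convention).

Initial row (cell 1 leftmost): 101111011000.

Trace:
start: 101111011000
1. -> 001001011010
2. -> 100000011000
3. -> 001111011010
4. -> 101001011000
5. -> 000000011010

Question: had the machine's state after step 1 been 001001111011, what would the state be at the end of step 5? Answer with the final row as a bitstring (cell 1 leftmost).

state after step 1 := 001001111011
2. -> 000001001011
3. -> 011100000011
4. -> 010101111011
5. -> 000001001011

000001001011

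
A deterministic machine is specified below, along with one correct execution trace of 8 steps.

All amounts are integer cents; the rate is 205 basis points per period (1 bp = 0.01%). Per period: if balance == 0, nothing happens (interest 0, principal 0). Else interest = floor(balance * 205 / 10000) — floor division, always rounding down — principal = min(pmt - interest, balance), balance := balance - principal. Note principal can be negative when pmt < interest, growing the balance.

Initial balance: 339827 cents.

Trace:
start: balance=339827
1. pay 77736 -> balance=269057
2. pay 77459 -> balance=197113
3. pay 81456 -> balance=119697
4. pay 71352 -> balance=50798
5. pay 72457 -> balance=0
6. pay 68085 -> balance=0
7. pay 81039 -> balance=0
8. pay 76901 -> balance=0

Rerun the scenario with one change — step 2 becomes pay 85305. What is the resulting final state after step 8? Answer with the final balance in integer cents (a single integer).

(re-executing from step 2 with the substitution; state before step 2: balance=269057)
2. pay 85305 -> balance=189267
3. pay 81456 -> balance=111690
4. pay 71352 -> balance=42627
5. pay 72457 -> balance=0
6. pay 68085 -> balance=0
7. pay 81039 -> balance=0
8. pay 76901 -> balance=0

0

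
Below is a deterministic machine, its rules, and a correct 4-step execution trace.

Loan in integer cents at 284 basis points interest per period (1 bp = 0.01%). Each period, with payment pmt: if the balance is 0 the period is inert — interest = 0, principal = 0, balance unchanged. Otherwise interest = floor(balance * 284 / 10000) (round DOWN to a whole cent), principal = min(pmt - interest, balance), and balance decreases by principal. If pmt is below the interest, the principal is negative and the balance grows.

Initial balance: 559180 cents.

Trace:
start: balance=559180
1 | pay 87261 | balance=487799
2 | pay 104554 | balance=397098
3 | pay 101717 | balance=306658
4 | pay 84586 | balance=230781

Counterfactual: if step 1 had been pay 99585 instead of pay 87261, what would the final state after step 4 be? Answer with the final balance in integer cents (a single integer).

(re-executing from step 1 with the substitution; state before step 1: balance=559180)
1 | pay 99585 | balance=475475
2 | pay 104554 | balance=384424
3 | pay 101717 | balance=293624
4 | pay 84586 | balance=217376

217376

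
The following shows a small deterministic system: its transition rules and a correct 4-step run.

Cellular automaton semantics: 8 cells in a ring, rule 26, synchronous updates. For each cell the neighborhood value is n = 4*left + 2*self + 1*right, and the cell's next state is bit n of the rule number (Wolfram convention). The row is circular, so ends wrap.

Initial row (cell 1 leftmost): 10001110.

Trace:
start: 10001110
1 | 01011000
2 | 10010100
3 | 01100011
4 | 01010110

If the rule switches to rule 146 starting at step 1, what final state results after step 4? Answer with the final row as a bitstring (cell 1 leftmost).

10101010

(re-executing steps 1..4 under rule 146; state before step 1: 10001110)
1 | 01010100
2 | 10000010
3 | 01000100
4 | 10101010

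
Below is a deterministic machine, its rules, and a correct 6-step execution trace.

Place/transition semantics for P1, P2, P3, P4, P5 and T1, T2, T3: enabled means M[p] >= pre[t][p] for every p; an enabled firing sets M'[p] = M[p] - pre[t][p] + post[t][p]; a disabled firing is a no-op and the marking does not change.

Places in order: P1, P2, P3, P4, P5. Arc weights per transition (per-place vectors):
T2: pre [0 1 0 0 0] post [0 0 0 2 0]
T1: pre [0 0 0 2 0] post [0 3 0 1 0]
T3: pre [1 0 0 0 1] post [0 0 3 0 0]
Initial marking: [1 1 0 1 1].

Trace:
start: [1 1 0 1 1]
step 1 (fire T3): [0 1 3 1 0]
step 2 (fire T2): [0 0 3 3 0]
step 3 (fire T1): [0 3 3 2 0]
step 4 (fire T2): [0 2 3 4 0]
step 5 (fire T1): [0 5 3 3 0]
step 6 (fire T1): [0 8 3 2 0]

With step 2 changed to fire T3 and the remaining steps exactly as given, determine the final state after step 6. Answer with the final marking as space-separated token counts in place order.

(re-executing from step 2 with the substitution; state before step 2: [0 1 3 1 0])
step 2 (fire T3): [0 1 3 1 0]
step 3 (fire T1): [0 1 3 1 0]
step 4 (fire T2): [0 0 3 3 0]
step 5 (fire T1): [0 3 3 2 0]
step 6 (fire T1): [0 6 3 1 0]

0 6 3 1 0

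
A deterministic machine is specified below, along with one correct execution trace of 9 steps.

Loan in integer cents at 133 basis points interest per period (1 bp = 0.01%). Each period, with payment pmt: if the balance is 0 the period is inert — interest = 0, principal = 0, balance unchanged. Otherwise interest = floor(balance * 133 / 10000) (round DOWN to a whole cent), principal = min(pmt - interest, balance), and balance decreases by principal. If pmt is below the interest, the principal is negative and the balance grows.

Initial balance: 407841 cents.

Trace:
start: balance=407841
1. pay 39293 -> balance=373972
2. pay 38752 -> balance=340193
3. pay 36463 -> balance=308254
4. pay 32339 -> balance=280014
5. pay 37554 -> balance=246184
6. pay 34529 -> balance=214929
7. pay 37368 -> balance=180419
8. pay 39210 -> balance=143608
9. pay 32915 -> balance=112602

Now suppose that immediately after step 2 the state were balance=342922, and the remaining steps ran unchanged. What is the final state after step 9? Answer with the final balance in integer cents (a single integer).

115596

state after step 2 := balance=342922
3. pay 36463 -> balance=311019
4. pay 32339 -> balance=282816
5. pay 37554 -> balance=249023
6. pay 34529 -> balance=217806
7. pay 37368 -> balance=183334
8. pay 39210 -> balance=146562
9. pay 32915 -> balance=115596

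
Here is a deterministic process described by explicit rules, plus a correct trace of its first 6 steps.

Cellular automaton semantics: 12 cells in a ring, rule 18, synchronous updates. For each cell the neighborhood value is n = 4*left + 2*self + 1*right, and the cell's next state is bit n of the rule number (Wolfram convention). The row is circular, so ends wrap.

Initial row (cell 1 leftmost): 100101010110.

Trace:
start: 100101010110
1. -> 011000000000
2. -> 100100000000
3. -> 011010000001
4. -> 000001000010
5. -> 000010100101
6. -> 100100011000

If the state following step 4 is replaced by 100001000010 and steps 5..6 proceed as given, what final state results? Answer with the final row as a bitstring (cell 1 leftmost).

state after step 4 := 100001000010
5. -> 010010100100
6. -> 101100011010

101100011010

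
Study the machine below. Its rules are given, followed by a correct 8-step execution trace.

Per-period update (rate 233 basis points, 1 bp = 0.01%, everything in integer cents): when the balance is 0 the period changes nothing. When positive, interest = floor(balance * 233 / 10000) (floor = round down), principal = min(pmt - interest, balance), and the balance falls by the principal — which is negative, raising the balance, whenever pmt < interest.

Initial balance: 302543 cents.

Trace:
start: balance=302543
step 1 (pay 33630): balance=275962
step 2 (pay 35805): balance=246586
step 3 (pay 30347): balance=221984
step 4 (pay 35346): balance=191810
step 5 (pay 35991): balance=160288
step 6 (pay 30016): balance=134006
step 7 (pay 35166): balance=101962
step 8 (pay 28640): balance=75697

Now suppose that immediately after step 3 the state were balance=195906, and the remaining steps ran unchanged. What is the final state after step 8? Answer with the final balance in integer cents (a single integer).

46436

state after step 3 := balance=195906
step 4 (pay 35346): balance=165124
step 5 (pay 35991): balance=132980
step 6 (pay 30016): balance=106062
step 7 (pay 35166): balance=73367
step 8 (pay 28640): balance=46436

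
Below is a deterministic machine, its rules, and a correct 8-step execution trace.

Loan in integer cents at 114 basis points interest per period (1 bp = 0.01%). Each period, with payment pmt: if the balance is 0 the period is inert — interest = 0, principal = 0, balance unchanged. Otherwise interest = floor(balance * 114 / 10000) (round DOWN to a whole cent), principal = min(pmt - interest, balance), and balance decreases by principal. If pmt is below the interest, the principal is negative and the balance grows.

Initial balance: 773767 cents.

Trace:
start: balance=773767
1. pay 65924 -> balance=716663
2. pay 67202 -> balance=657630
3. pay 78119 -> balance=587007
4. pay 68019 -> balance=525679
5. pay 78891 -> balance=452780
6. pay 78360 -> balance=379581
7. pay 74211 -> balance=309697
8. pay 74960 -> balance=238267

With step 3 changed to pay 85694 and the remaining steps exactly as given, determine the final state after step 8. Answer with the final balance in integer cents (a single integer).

230251

(re-executing from step 3 with the substitution; state before step 3: balance=657630)
3. pay 85694 -> balance=579432
4. pay 68019 -> balance=518018
5. pay 78891 -> balance=445032
6. pay 78360 -> balance=371745
7. pay 74211 -> balance=301771
8. pay 74960 -> balance=230251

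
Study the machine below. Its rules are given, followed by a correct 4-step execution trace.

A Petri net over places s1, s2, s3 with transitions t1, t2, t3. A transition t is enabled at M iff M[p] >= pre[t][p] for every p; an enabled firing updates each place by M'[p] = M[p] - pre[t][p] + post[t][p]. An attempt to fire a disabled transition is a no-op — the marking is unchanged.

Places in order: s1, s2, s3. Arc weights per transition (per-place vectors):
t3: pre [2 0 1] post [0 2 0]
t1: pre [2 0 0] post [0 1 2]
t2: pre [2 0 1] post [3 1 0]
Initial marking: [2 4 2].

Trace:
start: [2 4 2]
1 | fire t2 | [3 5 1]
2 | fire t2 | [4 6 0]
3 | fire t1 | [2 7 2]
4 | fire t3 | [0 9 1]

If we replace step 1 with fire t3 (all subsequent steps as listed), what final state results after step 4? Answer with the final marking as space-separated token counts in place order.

(re-executing from step 1 with the substitution; state before step 1: [2 4 2])
1 | fire t3 | [0 6 1]
2 | fire t2 | [0 6 1]
3 | fire t1 | [0 6 1]
4 | fire t3 | [0 6 1]

0 6 1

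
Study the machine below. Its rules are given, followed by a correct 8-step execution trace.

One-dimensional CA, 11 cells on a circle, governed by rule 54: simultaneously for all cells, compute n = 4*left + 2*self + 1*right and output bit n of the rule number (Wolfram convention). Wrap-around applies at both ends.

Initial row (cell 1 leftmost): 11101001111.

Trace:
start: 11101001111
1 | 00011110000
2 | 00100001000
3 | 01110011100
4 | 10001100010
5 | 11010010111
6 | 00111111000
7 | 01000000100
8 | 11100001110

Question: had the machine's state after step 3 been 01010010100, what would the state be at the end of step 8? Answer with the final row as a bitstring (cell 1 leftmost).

state after step 3 := 01010010100
4 | 11111111110
5 | 00000000001
6 | 10000000011
7 | 01000000100
8 | 11100001110

11100001110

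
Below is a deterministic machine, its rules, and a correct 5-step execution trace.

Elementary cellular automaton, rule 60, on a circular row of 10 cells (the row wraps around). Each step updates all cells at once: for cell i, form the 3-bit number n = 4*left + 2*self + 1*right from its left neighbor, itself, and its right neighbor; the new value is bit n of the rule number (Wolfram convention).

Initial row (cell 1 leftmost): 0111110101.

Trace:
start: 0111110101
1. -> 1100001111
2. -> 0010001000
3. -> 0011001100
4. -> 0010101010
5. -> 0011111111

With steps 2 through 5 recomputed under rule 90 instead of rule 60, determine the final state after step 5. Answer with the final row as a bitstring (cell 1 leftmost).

1100001100

(re-executing steps 2..5 under rule 90; state before step 2: 1100001111)
2. -> 0110011000
3. -> 1111111100
4. -> 1000000111
5. -> 1100001100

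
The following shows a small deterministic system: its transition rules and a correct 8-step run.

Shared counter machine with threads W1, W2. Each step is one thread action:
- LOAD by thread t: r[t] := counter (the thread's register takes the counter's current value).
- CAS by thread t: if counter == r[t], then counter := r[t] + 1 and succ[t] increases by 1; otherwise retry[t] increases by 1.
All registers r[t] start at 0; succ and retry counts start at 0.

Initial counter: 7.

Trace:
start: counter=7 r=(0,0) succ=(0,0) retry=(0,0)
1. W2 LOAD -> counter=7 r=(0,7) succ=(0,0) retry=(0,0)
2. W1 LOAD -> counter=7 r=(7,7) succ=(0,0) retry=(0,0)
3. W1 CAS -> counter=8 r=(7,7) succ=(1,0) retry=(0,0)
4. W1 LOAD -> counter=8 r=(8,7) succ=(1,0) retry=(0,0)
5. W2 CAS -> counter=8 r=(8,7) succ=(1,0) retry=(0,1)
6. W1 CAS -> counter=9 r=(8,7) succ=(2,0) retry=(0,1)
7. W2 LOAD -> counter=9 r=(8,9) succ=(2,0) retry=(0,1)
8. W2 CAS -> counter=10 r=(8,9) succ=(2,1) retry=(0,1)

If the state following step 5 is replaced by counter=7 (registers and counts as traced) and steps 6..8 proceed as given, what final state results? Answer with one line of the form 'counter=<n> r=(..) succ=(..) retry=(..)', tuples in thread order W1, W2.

state after step 5 := counter=7 r=(8,7) succ=(1,0) retry=(0,1)
6. W1 CAS -> counter=7 r=(8,7) succ=(1,0) retry=(1,1)
7. W2 LOAD -> counter=7 r=(8,7) succ=(1,0) retry=(1,1)
8. W2 CAS -> counter=8 r=(8,7) succ=(1,1) retry=(1,1)

counter=8 r=(8,7) succ=(1,1) retry=(1,1)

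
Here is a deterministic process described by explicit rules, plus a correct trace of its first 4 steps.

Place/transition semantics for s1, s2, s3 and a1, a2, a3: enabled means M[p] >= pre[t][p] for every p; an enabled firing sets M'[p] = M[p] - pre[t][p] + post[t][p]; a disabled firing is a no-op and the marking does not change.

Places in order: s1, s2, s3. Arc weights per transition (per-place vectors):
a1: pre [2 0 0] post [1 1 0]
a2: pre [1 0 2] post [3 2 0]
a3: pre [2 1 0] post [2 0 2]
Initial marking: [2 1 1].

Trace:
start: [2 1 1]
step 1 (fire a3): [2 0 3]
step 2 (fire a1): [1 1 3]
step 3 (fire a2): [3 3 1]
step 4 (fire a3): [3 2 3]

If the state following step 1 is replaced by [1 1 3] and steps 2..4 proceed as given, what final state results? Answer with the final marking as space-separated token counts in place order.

3 2 3

state after step 1 := [1 1 3]
step 2 (fire a1): [1 1 3]
step 3 (fire a2): [3 3 1]
step 4 (fire a3): [3 2 3]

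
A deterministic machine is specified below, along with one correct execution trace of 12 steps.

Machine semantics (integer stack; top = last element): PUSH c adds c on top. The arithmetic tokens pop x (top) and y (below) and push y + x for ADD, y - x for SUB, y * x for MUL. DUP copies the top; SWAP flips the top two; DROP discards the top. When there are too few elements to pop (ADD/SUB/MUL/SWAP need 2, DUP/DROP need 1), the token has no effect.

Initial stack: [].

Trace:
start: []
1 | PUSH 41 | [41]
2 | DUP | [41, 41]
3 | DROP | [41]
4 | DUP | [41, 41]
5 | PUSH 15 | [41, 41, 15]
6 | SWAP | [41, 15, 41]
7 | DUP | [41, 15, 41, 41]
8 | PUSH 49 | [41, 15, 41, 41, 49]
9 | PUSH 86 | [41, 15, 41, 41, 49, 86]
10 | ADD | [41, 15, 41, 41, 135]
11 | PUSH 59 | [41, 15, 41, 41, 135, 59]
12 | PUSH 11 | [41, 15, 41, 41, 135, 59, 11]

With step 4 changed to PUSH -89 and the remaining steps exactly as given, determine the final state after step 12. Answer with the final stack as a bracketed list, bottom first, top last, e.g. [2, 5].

(re-executing from step 4 with the substitution; state before step 4: [41])
4 | PUSH -89 | [41, -89]
5 | PUSH 15 | [41, -89, 15]
6 | SWAP | [41, 15, -89]
7 | DUP | [41, 15, -89, -89]
8 | PUSH 49 | [41, 15, -89, -89, 49]
9 | PUSH 86 | [41, 15, -89, -89, 49, 86]
10 | ADD | [41, 15, -89, -89, 135]
11 | PUSH 59 | [41, 15, -89, -89, 135, 59]
12 | PUSH 11 | [41, 15, -89, -89, 135, 59, 11]

[41, 15, -89, -89, 135, 59, 11]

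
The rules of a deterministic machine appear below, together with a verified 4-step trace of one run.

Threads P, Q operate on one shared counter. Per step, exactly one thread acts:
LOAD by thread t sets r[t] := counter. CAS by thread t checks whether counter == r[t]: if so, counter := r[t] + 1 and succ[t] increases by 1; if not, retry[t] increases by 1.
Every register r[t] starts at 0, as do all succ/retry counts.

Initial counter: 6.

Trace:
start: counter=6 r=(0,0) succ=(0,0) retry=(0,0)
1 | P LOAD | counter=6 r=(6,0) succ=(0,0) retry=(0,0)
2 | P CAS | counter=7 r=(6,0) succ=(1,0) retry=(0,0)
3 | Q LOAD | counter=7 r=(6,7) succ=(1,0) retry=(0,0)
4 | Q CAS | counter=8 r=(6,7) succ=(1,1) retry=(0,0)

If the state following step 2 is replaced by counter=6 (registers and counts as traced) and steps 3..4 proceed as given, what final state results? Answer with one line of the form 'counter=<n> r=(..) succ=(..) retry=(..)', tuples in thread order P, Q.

counter=7 r=(6,6) succ=(1,1) retry=(0,0)

state after step 2 := counter=6 r=(6,0) succ=(1,0) retry=(0,0)
3 | Q LOAD | counter=6 r=(6,6) succ=(1,0) retry=(0,0)
4 | Q CAS | counter=7 r=(6,6) succ=(1,1) retry=(0,0)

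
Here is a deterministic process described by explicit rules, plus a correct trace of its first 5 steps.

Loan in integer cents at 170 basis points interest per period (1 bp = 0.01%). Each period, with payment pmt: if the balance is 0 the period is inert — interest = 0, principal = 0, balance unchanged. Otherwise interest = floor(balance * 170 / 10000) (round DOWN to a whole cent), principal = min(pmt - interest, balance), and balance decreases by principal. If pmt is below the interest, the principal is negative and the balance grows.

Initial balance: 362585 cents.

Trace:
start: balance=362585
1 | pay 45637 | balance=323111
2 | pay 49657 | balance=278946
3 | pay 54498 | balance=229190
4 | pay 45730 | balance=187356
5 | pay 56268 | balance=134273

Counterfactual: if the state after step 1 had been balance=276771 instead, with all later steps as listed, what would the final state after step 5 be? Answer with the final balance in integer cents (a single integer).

84700

state after step 1 := balance=276771
2 | pay 49657 | balance=231819
3 | pay 54498 | balance=181261
4 | pay 45730 | balance=138612
5 | pay 56268 | balance=84700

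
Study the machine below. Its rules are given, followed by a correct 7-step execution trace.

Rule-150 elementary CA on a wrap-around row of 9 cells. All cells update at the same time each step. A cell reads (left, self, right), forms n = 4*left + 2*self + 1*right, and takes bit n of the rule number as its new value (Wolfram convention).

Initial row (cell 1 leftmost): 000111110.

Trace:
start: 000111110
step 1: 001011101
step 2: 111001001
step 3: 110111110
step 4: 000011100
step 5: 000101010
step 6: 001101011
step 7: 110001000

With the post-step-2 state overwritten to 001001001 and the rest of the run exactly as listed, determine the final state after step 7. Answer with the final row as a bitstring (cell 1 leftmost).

111111111

state after step 2 := 001001001
step 3: 111111111
step 4: 111111111
step 5: 111111111
step 6: 111111111
step 7: 111111111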